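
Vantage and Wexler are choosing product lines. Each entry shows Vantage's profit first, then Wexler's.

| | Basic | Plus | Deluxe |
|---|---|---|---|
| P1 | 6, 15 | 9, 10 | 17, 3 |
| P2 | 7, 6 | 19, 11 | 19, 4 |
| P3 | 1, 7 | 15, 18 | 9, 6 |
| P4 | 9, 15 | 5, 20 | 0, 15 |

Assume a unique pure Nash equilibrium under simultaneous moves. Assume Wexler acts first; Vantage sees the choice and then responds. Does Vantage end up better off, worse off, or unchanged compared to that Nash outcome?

Work backward from Vantage's decision.
- Basic: BR = P4, leader payoff 15.
- Plus: BR = P2, leader payoff 11.
- Deluxe: BR = P2, leader payoff 4.
Maximizing over 15, 11, 4, Wexler chooses Basic. Subgame-perfect outcome: (P4, Basic) with payoffs (9, 15).
For the simultaneous game, intersect best replies.
Vantage's best replies: Basic→P4; Plus→P2; Deluxe→P2.
Wexler's best replies: P1→Basic; P2→Plus; P3→Plus; P4→Plus.
Only (P2, Plus) has each player best-responding; Nash payoffs (19, 11).
Vantage earns 9 sequentially versus 19 at the Nash outcome: worse off.

worse off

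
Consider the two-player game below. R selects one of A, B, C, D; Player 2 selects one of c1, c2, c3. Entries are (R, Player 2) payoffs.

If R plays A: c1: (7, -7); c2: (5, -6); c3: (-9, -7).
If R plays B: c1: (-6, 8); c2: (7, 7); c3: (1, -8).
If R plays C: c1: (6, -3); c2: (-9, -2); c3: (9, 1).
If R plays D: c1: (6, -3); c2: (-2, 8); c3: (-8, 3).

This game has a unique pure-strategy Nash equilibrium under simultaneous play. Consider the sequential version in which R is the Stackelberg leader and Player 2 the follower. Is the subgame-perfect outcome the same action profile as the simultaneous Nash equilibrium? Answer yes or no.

Backward induction with R moving first.
- A → Player 2 plays c2 (best of -7, -6, -7); R gets 5.
- B → Player 2 plays c1 (best of 8, 7, -8); R gets -6.
- C → Player 2 plays c3 (best of -3, -2, 1); R gets 9.
- D → Player 2 plays c2 (best of -3, 8, 3); R gets -2.
Among 5, -6, 9, -2, the best is 9 at C. Subgame-perfect outcome: (C, c3) with payoffs (9, 1).
For the simultaneous game, intersect best replies.
R's best replies: c1→A; c2→B; c3→C.
Player 2's best replies: A→c2; B→c1; C→c3; D→c2.
Only (C, c3) has each player best-responding; Nash payoffs (9, 1).
Sequential outcome (C, c3) coincides with the Nash profile (C, c3).

yes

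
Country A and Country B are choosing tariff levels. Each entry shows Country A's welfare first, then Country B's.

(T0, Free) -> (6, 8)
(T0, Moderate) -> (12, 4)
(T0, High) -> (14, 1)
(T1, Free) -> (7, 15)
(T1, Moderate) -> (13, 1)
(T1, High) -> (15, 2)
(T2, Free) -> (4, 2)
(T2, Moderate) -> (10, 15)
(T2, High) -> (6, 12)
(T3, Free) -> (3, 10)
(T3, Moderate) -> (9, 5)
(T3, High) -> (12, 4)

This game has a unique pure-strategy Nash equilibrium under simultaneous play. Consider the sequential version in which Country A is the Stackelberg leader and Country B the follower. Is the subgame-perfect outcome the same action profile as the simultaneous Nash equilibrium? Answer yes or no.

Work backward from Country B's decision.
- T0: BR = Free, leader payoff 6.
- T1: BR = Free, leader payoff 7.
- T2: BR = Moderate, leader payoff 10.
- T3: BR = Free, leader payoff 3.
Among 6, 7, 10, 3, the best is 10 at T2. Subgame-perfect outcome: (T2, Moderate) with payoffs (10, 15).
For the simultaneous game, intersect best replies.
Country A's best replies: Free→T1; Moderate→T1; High→T1.
Country B's best replies: T0→Free; T1→Free; T2→Moderate; T3→Free.
The unique mutual best reply is (T1, Free), giving (7, 15).
Sequential outcome (T2, Moderate) differs from the Nash profile (T1, Free).

no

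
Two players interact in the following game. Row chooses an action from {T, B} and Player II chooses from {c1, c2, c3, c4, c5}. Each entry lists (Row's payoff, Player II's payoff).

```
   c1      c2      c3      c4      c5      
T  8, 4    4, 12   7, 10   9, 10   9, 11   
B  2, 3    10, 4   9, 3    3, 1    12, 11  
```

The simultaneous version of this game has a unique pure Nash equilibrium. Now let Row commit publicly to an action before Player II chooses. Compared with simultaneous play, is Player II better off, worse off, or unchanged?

unchanged

Solve by backward induction (Row leads).
- T: Player II compares 4, 12, 10, 10, 11 and picks c2; Row would get 4.
- B: Player II compares 3, 4, 3, 1, 11 and picks c5; Row would get 12.
Row's induced payoffs are 4, 12, so Row commits to B. Subgame-perfect outcome: (B, c5) with payoffs (12, 11).
Under simultaneous play:
Row's best replies: c1→T; c2→B; c3→B; c4→T; c5→B.
Player II's best replies: T→c2; B→c5.
Only (B, c5) has each player best-responding; Nash payoffs (12, 11).
Player II earns 11 sequentially versus 11 at the Nash outcome: unchanged.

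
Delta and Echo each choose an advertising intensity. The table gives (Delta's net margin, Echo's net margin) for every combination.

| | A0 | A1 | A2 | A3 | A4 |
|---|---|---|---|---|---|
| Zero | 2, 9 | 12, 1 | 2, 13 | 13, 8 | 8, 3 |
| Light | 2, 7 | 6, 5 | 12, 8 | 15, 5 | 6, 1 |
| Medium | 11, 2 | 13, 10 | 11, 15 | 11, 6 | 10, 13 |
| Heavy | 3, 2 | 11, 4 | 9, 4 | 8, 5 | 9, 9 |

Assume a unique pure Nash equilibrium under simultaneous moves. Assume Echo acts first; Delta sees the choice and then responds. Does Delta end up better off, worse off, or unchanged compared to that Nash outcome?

Delta best-responds to each possible Echo move:
- A0 → Delta plays Medium (best of 2, 2, 11, 3); Echo gets 2.
- A1 → Delta plays Medium (best of 12, 6, 13, 11); Echo gets 10.
- A2 → Delta plays Light (best of 2, 12, 11, 9); Echo gets 8.
- A3 → Delta plays Light (best of 13, 15, 11, 8); Echo gets 5.
- A4 → Delta plays Medium (best of 8, 6, 10, 9); Echo gets 13.
Maximizing over 2, 10, 8, 5, 13, Echo chooses A4. Subgame-perfect outcome: (Medium, A4) with payoffs (10, 13).
For the simultaneous game, intersect best replies.
Delta's best replies: A0→Medium; A1→Medium; A2→Light; A3→Light; A4→Medium.
Echo's best replies: Zero→A2; Light→A2; Medium→A2; Heavy→A4.
Only (Light, A2) has each player best-responding; Nash payoffs (12, 8).
Delta earns 10 sequentially versus 12 at the Nash outcome: worse off.

worse off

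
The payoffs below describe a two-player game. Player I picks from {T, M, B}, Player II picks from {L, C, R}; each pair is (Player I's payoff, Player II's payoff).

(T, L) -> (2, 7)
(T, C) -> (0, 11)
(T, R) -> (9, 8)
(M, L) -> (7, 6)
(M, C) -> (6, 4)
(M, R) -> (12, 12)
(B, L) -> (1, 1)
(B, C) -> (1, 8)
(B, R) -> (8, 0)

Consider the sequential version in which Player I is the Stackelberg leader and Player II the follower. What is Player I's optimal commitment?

Player II best-responds to each possible Player I move:
- T: Player II compares 7, 11, 8 and picks C; Player I would get 0.
- M: Player II compares 6, 4, 12 and picks R; Player I would get 12.
- B: Player II compares 1, 8, 0 and picks C; Player I would get 1.
Player I's induced payoffs are 0, 12, 1, so Player I commits to M. Subgame-perfect outcome: (M, R) with payoffs (12, 12).

M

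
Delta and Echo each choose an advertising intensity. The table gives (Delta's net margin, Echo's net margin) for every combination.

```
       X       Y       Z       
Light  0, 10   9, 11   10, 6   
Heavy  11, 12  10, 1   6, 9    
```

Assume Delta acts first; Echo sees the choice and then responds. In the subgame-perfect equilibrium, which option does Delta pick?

Work backward from Echo's decision.
- Light: Echo compares 10, 11, 6 and picks Y; Delta would get 9.
- Heavy: Echo compares 12, 1, 9 and picks X; Delta would get 11.
Delta's induced payoffs are 9, 11, so Delta commits to Heavy. Subgame-perfect outcome: (Heavy, X) with payoffs (11, 12).

Heavy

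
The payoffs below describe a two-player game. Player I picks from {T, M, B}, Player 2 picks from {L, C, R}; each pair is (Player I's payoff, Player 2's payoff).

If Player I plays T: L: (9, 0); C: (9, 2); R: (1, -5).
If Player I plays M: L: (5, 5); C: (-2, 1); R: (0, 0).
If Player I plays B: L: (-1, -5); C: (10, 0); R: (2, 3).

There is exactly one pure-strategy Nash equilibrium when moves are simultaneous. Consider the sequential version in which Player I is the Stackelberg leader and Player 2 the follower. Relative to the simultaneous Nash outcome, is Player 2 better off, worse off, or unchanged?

worse off

Player 2 best-responds to each possible Player I move:
- T → Player 2 plays C (best of 0, 2, -5); Player I gets 9.
- M → Player 2 plays L (best of 5, 1, 0); Player I gets 5.
- B → Player 2 plays R (best of -5, 0, 3); Player I gets 2.
Among 9, 5, 2, the best is 9 at T. Subgame-perfect outcome: (T, C) with payoffs (9, 2).
For the simultaneous game, intersect best replies.
Player I's best replies: L→T; C→B; R→B.
Player 2's best replies: T→C; M→L; B→R.
The unique mutual best reply is (B, R), giving (2, 3).
Player 2 earns 2 sequentially versus 3 at the Nash outcome: worse off.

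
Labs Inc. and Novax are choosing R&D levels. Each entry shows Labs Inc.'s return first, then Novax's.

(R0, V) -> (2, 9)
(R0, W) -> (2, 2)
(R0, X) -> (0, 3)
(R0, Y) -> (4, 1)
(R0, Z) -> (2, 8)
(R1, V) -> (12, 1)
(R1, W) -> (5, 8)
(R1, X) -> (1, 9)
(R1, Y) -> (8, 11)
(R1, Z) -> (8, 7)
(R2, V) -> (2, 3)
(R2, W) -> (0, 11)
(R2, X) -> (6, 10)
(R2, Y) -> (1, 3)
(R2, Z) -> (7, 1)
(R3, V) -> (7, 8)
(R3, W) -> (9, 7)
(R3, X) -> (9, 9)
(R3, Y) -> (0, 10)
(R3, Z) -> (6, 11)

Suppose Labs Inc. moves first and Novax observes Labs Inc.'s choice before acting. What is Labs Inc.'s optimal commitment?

Novax best-responds to each possible Labs Inc. move:
- R0: BR = V, leader payoff 2.
- R1: BR = Y, leader payoff 8.
- R2: BR = W, leader payoff 0.
- R3: BR = Z, leader payoff 6.
Among 2, 8, 0, 6, the best is 8 at R1. Subgame-perfect outcome: (R1, Y) with payoffs (8, 11).

R1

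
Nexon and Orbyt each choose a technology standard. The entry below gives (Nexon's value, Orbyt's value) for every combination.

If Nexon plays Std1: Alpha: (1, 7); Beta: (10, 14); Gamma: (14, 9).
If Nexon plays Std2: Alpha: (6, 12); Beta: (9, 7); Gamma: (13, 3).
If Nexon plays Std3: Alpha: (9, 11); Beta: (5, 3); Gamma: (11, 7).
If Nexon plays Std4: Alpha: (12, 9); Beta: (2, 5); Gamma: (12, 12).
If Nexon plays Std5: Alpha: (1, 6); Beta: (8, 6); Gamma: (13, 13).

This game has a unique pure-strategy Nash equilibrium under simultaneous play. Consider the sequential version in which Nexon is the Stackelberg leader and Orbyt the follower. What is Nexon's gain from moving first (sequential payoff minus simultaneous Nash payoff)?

3

Solve by backward induction (Nexon leads).
- Std1 → Orbyt plays Beta (best of 7, 14, 9); Nexon gets 10.
- Std2 → Orbyt plays Alpha (best of 12, 7, 3); Nexon gets 6.
- Std3 → Orbyt plays Alpha (best of 11, 3, 7); Nexon gets 9.
- Std4 → Orbyt plays Gamma (best of 9, 5, 12); Nexon gets 12.
- Std5 → Orbyt plays Gamma (best of 6, 6, 13); Nexon gets 13.
Among 10, 6, 9, 12, 13, the best is 13 at Std5. Subgame-perfect outcome: (Std5, Gamma) with payoffs (13, 13).
Under simultaneous play:
Nexon's best replies: Alpha→Std4; Beta→Std1; Gamma→Std1.
Orbyt's best replies: Std1→Beta; Std2→Alpha; Std3→Alpha; Std4→Gamma; Std5→Gamma.
Only (Std1, Beta) has each player best-responding; Nash payoffs (10, 14).
Nexon's commitment gain: 13 − 10 = 3.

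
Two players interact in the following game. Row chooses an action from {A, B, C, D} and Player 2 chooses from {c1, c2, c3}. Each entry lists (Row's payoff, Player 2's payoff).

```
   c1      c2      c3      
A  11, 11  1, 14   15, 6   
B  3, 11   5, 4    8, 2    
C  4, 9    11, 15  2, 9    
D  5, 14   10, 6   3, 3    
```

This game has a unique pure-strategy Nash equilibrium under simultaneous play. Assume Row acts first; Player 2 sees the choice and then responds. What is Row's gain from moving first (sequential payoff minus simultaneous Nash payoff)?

Backward induction with Row moving first.
- A → Player 2 plays c2 (best of 11, 14, 6); Row gets 1.
- B → Player 2 plays c1 (best of 11, 4, 2); Row gets 3.
- C → Player 2 plays c2 (best of 9, 15, 9); Row gets 11.
- D → Player 2 plays c1 (best of 14, 6, 3); Row gets 5.
Maximizing over 1, 3, 11, 5, Row chooses C. Subgame-perfect outcome: (C, c2) with payoffs (11, 15).
For the simultaneous game, intersect best replies.
Row's best replies: c1→A; c2→C; c3→A.
Player 2's best replies: A→c2; B→c1; C→c2; D→c1.
Only (C, c2) has each player best-responding; Nash payoffs (11, 15).
Row's commitment gain: 11 − 11 = 0.

0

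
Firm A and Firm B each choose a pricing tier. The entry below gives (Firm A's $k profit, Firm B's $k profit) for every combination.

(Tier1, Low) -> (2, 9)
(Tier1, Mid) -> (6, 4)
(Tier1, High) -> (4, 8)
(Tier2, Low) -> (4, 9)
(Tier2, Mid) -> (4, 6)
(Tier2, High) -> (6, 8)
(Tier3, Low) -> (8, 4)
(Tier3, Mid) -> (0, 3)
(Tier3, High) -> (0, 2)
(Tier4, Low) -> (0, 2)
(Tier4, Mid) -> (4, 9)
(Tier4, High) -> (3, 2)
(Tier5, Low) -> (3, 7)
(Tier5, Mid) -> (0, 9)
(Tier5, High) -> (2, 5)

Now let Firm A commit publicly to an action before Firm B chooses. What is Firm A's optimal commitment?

Tier3

Backward induction with Firm A moving first.
- Tier1: BR = Low, leader payoff 2.
- Tier2: BR = Low, leader payoff 4.
- Tier3: BR = Low, leader payoff 8.
- Tier4: BR = Mid, leader payoff 4.
- Tier5: BR = Mid, leader payoff 0.
Among 2, 4, 8, 4, 0, the best is 8 at Tier3. Subgame-perfect outcome: (Tier3, Low) with payoffs (8, 4).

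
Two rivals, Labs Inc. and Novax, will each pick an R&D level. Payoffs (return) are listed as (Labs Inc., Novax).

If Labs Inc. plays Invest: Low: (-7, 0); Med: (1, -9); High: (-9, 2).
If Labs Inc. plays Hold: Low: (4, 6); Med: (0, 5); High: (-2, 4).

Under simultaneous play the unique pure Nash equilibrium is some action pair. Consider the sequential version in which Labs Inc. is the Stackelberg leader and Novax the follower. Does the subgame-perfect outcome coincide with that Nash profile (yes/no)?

yes

Work backward from Novax's decision.
- Invest → Novax plays High (best of 0, -9, 2); Labs Inc. gets -9.
- Hold → Novax plays Low (best of 6, 5, 4); Labs Inc. gets 4.
Labs Inc.'s induced payoffs are -9, 4, so Labs Inc. commits to Hold. Subgame-perfect outcome: (Hold, Low) with payoffs (4, 6).
For the simultaneous game, intersect best replies.
Labs Inc.'s best replies: Low→Hold; Med→Invest; High→Hold.
Novax's best replies: Invest→High; Hold→Low.
The unique mutual best reply is (Hold, Low), giving (4, 6).
Sequential outcome (Hold, Low) coincides with the Nash profile (Hold, Low).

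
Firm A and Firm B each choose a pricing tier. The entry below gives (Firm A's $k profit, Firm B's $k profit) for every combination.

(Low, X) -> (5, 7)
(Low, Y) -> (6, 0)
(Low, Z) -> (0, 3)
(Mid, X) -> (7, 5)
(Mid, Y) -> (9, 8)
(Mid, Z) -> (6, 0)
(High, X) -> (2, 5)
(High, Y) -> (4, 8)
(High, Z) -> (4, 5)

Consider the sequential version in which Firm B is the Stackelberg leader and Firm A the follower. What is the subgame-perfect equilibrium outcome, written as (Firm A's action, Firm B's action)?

Firm A best-responds to each possible Firm B move:
- X → Firm A plays Mid (best of 5, 7, 2); Firm B gets 5.
- Y → Firm A plays Mid (best of 6, 9, 4); Firm B gets 8.
- Z → Firm A plays Mid (best of 0, 6, 4); Firm B gets 0.
Firm B's induced payoffs are 5, 8, 0, so Firm B commits to Y. Subgame-perfect outcome: (Mid, Y) with payoffs (9, 8).

(Mid, Y)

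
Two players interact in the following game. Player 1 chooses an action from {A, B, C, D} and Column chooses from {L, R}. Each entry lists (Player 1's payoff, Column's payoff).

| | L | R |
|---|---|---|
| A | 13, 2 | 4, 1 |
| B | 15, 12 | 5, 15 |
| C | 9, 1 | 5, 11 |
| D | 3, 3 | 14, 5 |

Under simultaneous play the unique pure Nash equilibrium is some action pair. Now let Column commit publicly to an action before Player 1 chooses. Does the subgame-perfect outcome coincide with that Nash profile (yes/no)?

Work backward from Player 1's decision.
- L: BR = B, leader payoff 12.
- R: BR = D, leader payoff 5.
Among 12, 5, the best is 12 at L. Subgame-perfect outcome: (B, L) with payoffs (15, 12).
Under simultaneous play:
Player 1's best replies: L→B; R→D.
Column's best replies: A→L; B→R; C→R; D→R.
The unique mutual best reply is (D, R), giving (14, 5).
Sequential outcome (B, L) differs from the Nash profile (D, R).

no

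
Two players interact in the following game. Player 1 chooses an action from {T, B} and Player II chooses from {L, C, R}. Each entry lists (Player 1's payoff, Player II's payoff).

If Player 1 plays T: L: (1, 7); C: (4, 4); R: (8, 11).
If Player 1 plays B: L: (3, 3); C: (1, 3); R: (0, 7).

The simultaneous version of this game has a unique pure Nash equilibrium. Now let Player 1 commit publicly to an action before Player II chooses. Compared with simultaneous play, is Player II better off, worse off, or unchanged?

Solve by backward induction (Player 1 leads).
- T: Player II compares 7, 4, 11 and picks R; Player 1 would get 8.
- B: Player II compares 3, 3, 7 and picks R; Player 1 would get 0.
Among 8, 0, the best is 8 at T. Subgame-perfect outcome: (T, R) with payoffs (8, 11).
Under simultaneous play:
Player 1's best replies: L→B; C→T; R→T.
Player II's best replies: T→R; B→R.
The unique mutual best reply is (T, R), giving (8, 11).
Player II earns 11 sequentially versus 11 at the Nash outcome: unchanged.

unchanged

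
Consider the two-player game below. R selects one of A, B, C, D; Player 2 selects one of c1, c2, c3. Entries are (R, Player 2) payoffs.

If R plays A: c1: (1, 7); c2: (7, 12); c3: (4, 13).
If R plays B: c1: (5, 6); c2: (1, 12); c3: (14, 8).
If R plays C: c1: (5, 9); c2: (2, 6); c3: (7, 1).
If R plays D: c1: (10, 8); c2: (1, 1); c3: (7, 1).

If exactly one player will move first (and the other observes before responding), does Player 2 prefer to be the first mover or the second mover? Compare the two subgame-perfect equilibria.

first

If R leads: Player 2's best replies are A→c3, B→c2, C→c1, D→c1; R's induced payoffs 4, 1, 5, 10; outcome (D, c1), payoffs (10, 8).
If Player 2 leads: R's best replies are c1→D, c2→A, c3→B; Player 2's induced payoffs 8, 12, 8; outcome (A, c2), payoffs (7, 12).
Player 2 gets 12 moving first and 8 moving second, so Player 2 prefers to move first.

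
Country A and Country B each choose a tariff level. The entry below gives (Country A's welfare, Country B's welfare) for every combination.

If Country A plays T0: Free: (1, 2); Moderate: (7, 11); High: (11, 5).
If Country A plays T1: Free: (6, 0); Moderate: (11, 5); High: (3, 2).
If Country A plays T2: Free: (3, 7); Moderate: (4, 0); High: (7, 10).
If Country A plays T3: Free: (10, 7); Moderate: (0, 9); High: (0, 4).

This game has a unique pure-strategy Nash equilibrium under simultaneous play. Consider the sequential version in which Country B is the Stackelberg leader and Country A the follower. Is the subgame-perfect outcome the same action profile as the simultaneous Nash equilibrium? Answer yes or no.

no

Country A best-responds to each possible Country B move:
- Free → Country A plays T3 (best of 1, 6, 3, 10); Country B gets 7.
- Moderate → Country A plays T1 (best of 7, 11, 4, 0); Country B gets 5.
- High → Country A plays T0 (best of 11, 3, 7, 0); Country B gets 5.
Maximizing over 7, 5, 5, Country B chooses Free. Subgame-perfect outcome: (T3, Free) with payoffs (10, 7).
Now find the simultaneous Nash equilibrium.
Country A's best replies: Free→T3; Moderate→T1; High→T0.
Country B's best replies: T0→Moderate; T1→Moderate; T2→High; T3→Moderate.
The unique mutual best reply is (T1, Moderate), giving (11, 5).
Sequential outcome (T3, Free) differs from the Nash profile (T1, Moderate).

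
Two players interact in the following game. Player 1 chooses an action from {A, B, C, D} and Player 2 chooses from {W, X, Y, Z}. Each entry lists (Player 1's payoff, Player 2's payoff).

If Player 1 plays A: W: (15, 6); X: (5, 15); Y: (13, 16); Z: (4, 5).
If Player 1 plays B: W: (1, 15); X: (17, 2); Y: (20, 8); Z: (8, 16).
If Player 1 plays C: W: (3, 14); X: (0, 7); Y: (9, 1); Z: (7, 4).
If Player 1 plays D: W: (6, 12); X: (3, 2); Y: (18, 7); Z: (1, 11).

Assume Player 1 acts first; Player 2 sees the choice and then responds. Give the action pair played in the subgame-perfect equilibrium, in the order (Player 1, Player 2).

(A, Y)

Backward induction with Player 1 moving first.
- A: BR = Y, leader payoff 13.
- B: BR = Z, leader payoff 8.
- C: BR = W, leader payoff 3.
- D: BR = W, leader payoff 6.
Among 13, 8, 3, 6, the best is 13 at A. Subgame-perfect outcome: (A, Y) with payoffs (13, 16).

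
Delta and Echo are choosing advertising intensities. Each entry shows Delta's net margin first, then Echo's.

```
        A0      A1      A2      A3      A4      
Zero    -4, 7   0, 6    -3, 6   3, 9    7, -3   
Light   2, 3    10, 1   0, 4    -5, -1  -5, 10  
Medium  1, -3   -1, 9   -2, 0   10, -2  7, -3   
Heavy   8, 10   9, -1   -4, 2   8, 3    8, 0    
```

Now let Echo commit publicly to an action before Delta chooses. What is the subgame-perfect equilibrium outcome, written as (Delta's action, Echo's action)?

Solve by backward induction (Echo leads).
- A0: BR = Heavy, leader payoff 10.
- A1: BR = Light, leader payoff 1.
- A2: BR = Light, leader payoff 4.
- A3: BR = Medium, leader payoff -2.
- A4: BR = Heavy, leader payoff 0.
Echo's induced payoffs are 10, 1, 4, -2, 0, so Echo commits to A0. Subgame-perfect outcome: (Heavy, A0) with payoffs (8, 10).

(Heavy, A0)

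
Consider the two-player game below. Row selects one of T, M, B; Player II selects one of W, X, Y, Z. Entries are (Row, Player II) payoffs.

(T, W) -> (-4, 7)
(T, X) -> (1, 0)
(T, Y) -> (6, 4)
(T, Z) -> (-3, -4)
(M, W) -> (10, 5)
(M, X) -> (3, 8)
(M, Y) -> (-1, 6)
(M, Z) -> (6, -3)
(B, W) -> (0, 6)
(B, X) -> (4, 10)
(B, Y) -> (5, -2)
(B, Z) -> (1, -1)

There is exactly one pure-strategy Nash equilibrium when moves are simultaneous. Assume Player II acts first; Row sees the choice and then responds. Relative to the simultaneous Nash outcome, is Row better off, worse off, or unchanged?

unchanged

Row best-responds to each possible Player II move:
- W: Row compares -4, 10, 0 and picks M; Player II would get 5.
- X: Row compares 1, 3, 4 and picks B; Player II would get 10.
- Y: Row compares 6, -1, 5 and picks T; Player II would get 4.
- Z: Row compares -3, 6, 1 and picks M; Player II would get -3.
Player II's induced payoffs are 5, 10, 4, -3, so Player II commits to X. Subgame-perfect outcome: (B, X) with payoffs (4, 10).
Now find the simultaneous Nash equilibrium.
Row's best replies: W→M; X→B; Y→T; Z→M.
Player II's best replies: T→W; M→X; B→X.
The unique mutual best reply is (B, X), giving (4, 10).
Row earns 4 sequentially versus 4 at the Nash outcome: unchanged.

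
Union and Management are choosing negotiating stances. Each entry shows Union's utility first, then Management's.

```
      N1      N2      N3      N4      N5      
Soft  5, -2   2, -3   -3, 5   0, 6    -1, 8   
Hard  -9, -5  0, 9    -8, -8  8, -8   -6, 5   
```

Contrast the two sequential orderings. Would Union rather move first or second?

first

If Union leads: Management's best replies are Soft→N5, Hard→N2; Union's induced payoffs -1, 0; outcome (Hard, N2), payoffs (0, 9).
If Management leads: Union's best replies are N1→Soft, N2→Soft, N3→Soft, N4→Hard, N5→Soft; Management's induced payoffs -2, -3, 5, -8, 8; outcome (Soft, N5), payoffs (-1, 8).
Union gets 0 moving first and -1 moving second, so Union prefers to move first.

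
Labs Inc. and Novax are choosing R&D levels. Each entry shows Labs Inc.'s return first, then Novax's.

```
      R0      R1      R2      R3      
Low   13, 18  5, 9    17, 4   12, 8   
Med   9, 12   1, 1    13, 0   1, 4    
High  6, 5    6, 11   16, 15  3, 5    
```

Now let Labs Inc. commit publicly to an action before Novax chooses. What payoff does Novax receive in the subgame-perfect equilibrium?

Backward induction with Labs Inc. moving first.
- Low: Novax compares 18, 9, 4, 8 and picks R0; Labs Inc. would get 13.
- Med: Novax compares 12, 1, 0, 4 and picks R0; Labs Inc. would get 9.
- High: Novax compares 5, 11, 15, 5 and picks R2; Labs Inc. would get 16.
Among 13, 9, 16, the best is 16 at High. Subgame-perfect outcome: (High, R2) with payoffs (16, 15).

15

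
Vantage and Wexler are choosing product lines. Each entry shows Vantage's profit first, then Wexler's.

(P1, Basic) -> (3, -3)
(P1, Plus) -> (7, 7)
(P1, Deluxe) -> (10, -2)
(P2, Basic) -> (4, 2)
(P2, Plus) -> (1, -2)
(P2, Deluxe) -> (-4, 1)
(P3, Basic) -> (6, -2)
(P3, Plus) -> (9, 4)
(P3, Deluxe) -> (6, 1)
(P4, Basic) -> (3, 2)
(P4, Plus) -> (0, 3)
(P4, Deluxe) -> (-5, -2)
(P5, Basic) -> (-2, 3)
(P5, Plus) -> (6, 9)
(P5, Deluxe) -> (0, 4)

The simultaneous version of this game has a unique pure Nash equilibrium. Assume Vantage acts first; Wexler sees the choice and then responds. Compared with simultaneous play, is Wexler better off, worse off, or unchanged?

Work backward from Wexler's decision.
- P1: Wexler compares -3, 7, -2 and picks Plus; Vantage would get 7.
- P2: Wexler compares 2, -2, 1 and picks Basic; Vantage would get 4.
- P3: Wexler compares -2, 4, 1 and picks Plus; Vantage would get 9.
- P4: Wexler compares 2, 3, -2 and picks Plus; Vantage would get 0.
- P5: Wexler compares 3, 9, 4 and picks Plus; Vantage would get 6.
Maximizing over 7, 4, 9, 0, 6, Vantage chooses P3. Subgame-perfect outcome: (P3, Plus) with payoffs (9, 4).
Now find the simultaneous Nash equilibrium.
Vantage's best replies: Basic→P3; Plus→P3; Deluxe→P1.
Wexler's best replies: P1→Plus; P2→Basic; P3→Plus; P4→Plus; P5→Plus.
Only (P3, Plus) has each player best-responding; Nash payoffs (9, 4).
Wexler earns 4 sequentially versus 4 at the Nash outcome: unchanged.

unchanged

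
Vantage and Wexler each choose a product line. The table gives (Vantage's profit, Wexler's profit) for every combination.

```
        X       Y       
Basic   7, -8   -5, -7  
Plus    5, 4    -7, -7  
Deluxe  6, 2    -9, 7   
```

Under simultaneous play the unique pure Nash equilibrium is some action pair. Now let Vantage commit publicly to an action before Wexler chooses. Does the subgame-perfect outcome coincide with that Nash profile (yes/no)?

no

Solve by backward induction (Vantage leads).
- Basic: BR = Y, leader payoff -5.
- Plus: BR = X, leader payoff 5.
- Deluxe: BR = Y, leader payoff -9.
Vantage's induced payoffs are -5, 5, -9, so Vantage commits to Plus. Subgame-perfect outcome: (Plus, X) with payoffs (5, 4).
Under simultaneous play:
Vantage's best replies: X→Basic; Y→Basic.
Wexler's best replies: Basic→Y; Plus→X; Deluxe→Y.
Only (Basic, Y) has each player best-responding; Nash payoffs (-5, -7).
Sequential outcome (Plus, X) differs from the Nash profile (Basic, Y).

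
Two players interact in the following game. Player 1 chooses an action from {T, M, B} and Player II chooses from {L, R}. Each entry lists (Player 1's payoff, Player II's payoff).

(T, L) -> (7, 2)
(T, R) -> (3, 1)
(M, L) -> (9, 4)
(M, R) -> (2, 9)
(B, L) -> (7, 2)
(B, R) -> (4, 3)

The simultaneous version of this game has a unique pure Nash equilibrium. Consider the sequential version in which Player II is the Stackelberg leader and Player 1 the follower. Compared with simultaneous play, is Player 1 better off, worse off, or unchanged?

better off

Player 1 best-responds to each possible Player II move:
- L: BR = M, leader payoff 4.
- R: BR = B, leader payoff 3.
Player II's induced payoffs are 4, 3, so Player II commits to L. Subgame-perfect outcome: (M, L) with payoffs (9, 4).
For the simultaneous game, intersect best replies.
Player 1's best replies: L→M; R→B.
Player II's best replies: T→L; M→R; B→R.
The unique mutual best reply is (B, R), giving (4, 3).
Player 1 earns 9 sequentially versus 4 at the Nash outcome: better off.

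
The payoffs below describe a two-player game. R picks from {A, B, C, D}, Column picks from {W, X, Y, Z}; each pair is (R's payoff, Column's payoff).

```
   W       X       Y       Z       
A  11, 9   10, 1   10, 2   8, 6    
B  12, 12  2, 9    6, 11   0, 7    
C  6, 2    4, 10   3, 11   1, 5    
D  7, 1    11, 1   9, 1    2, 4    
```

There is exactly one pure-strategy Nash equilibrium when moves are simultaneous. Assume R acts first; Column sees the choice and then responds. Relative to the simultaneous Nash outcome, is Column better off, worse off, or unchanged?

unchanged

Work backward from Column's decision.
- A → Column plays W (best of 9, 1, 2, 6); R gets 11.
- B → Column plays W (best of 12, 9, 11, 7); R gets 12.
- C → Column plays Y (best of 2, 10, 11, 5); R gets 3.
- D → Column plays Z (best of 1, 1, 1, 4); R gets 2.
Maximizing over 11, 12, 3, 2, R chooses B. Subgame-perfect outcome: (B, W) with payoffs (12, 12).
Now find the simultaneous Nash equilibrium.
R's best replies: W→B; X→D; Y→A; Z→A.
Column's best replies: A→W; B→W; C→Y; D→Z.
The unique mutual best reply is (B, W), giving (12, 12).
Column earns 12 sequentially versus 12 at the Nash outcome: unchanged.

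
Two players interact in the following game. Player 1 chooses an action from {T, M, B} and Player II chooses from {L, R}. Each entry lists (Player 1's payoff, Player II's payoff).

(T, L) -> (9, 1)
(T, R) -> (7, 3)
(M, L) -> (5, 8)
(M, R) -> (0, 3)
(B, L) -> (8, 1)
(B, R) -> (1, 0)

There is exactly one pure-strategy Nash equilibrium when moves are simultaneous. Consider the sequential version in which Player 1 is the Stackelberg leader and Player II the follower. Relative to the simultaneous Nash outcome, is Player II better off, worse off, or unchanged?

worse off

Solve by backward induction (Player 1 leads).
- T: BR = R, leader payoff 7.
- M: BR = L, leader payoff 5.
- B: BR = L, leader payoff 8.
Player 1's induced payoffs are 7, 5, 8, so Player 1 commits to B. Subgame-perfect outcome: (B, L) with payoffs (8, 1).
Under simultaneous play:
Player 1's best replies: L→T; R→T.
Player II's best replies: T→R; M→L; B→L.
The unique mutual best reply is (T, R), giving (7, 3).
Player II earns 1 sequentially versus 3 at the Nash outcome: worse off.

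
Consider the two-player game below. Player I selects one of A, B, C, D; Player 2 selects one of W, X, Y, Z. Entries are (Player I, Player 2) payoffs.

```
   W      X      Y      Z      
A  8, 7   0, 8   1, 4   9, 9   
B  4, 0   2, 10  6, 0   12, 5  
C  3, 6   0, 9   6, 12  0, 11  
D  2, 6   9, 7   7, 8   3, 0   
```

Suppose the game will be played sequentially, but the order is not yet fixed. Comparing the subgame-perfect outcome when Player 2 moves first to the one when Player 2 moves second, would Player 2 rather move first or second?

second

If Player I leads: Player 2's best replies are A→Z, B→X, C→Y, D→Y; Player I's induced payoffs 9, 2, 6, 7; outcome (A, Z), payoffs (9, 9).
If Player 2 leads: Player I's best replies are W→A, X→D, Y→D, Z→B; Player 2's induced payoffs 7, 7, 8, 5; outcome (D, Y), payoffs (7, 8).
Player 2 gets 8 moving first and 9 moving second, so Player 2 prefers to move second.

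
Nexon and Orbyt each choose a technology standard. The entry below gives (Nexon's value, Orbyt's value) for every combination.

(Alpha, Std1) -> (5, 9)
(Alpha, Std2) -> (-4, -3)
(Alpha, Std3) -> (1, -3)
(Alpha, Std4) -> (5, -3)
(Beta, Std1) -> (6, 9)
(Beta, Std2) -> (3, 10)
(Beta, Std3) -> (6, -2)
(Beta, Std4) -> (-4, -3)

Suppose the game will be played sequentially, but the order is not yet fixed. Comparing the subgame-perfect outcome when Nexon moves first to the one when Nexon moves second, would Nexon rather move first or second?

If Nexon leads: Orbyt's best replies are Alpha→Std1, Beta→Std2; Nexon's induced payoffs 5, 3; outcome (Alpha, Std1), payoffs (5, 9).
If Orbyt leads: Nexon's best replies are Std1→Beta, Std2→Beta, Std3→Beta, Std4→Alpha; Orbyt's induced payoffs 9, 10, -2, -3; outcome (Beta, Std2), payoffs (3, 10).
Nexon gets 5 moving first and 3 moving second, so Nexon prefers to move first.

first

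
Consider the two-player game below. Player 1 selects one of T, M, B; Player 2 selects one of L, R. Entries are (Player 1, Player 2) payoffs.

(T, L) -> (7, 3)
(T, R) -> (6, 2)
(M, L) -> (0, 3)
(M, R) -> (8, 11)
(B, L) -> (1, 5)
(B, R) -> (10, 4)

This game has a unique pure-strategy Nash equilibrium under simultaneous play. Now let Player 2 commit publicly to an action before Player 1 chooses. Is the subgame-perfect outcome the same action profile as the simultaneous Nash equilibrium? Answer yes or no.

no

Solve by backward induction (Player 2 leads).
- L → Player 1 plays T (best of 7, 0, 1); Player 2 gets 3.
- R → Player 1 plays B (best of 6, 8, 10); Player 2 gets 4.
Among 3, 4, the best is 4 at R. Subgame-perfect outcome: (B, R) with payoffs (10, 4).
For the simultaneous game, intersect best replies.
Player 1's best replies: L→T; R→B.
Player 2's best replies: T→L; M→R; B→L.
Only (T, L) has each player best-responding; Nash payoffs (7, 3).
Sequential outcome (B, R) differs from the Nash profile (T, L).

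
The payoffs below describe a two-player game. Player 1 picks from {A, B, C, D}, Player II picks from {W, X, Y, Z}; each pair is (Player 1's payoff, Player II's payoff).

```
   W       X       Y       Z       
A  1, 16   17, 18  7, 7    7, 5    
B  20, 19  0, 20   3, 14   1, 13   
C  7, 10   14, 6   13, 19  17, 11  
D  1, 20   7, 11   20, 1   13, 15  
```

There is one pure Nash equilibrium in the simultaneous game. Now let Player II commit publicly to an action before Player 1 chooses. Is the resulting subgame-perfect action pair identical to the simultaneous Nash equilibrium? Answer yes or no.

Backward induction with Player II moving first.
- W: Player 1 compares 1, 20, 7, 1 and picks B; Player II would get 19.
- X: Player 1 compares 17, 0, 14, 7 and picks A; Player II would get 18.
- Y: Player 1 compares 7, 3, 13, 20 and picks D; Player II would get 1.
- Z: Player 1 compares 7, 1, 17, 13 and picks C; Player II would get 11.
Player II's induced payoffs are 19, 18, 1, 11, so Player II commits to W. Subgame-perfect outcome: (B, W) with payoffs (20, 19).
Under simultaneous play:
Player 1's best replies: W→B; X→A; Y→D; Z→C.
Player II's best replies: A→X; B→X; C→Y; D→W.
Only (A, X) has each player best-responding; Nash payoffs (17, 18).
Sequential outcome (B, W) differs from the Nash profile (A, X).

no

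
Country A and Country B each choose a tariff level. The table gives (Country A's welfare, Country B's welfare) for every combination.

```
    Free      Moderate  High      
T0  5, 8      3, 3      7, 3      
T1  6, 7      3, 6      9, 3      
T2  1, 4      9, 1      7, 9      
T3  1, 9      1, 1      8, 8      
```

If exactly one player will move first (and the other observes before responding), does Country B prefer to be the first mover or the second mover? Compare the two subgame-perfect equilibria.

If Country A leads: Country B's best replies are T0→Free, T1→Free, T2→High, T3→Free; Country A's induced payoffs 5, 6, 7, 1; outcome (T2, High), payoffs (7, 9).
If Country B leads: Country A's best replies are Free→T1, Moderate→T2, High→T1; Country B's induced payoffs 7, 1, 3; outcome (T1, Free), payoffs (6, 7).
Country B gets 7 moving first and 9 moving second, so Country B prefers to move second.

second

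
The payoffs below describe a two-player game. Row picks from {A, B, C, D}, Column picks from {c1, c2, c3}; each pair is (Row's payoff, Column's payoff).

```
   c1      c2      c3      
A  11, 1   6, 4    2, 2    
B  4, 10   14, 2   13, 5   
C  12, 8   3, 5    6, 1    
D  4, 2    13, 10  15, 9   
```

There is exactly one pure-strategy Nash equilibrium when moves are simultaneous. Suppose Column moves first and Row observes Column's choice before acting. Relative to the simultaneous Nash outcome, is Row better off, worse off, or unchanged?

Solve by backward induction (Column leads).
- c1: BR = C, leader payoff 8.
- c2: BR = B, leader payoff 2.
- c3: BR = D, leader payoff 9.
Among 8, 2, 9, the best is 9 at c3. Subgame-perfect outcome: (D, c3) with payoffs (15, 9).
Under simultaneous play:
Row's best replies: c1→C; c2→B; c3→D.
Column's best replies: A→c2; B→c1; C→c1; D→c2.
The unique mutual best reply is (C, c1), giving (12, 8).
Row earns 15 sequentially versus 12 at the Nash outcome: better off.

better off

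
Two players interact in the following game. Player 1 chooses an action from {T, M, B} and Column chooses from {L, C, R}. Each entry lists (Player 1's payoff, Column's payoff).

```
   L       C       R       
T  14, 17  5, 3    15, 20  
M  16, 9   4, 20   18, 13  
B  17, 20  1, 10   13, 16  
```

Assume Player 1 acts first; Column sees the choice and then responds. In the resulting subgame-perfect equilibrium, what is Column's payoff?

20

Column best-responds to each possible Player 1 move:
- T: Column compares 17, 3, 20 and picks R; Player 1 would get 15.
- M: Column compares 9, 20, 13 and picks C; Player 1 would get 4.
- B: Column compares 20, 10, 16 and picks L; Player 1 would get 17.
Maximizing over 15, 4, 17, Player 1 chooses B. Subgame-perfect outcome: (B, L) with payoffs (17, 20).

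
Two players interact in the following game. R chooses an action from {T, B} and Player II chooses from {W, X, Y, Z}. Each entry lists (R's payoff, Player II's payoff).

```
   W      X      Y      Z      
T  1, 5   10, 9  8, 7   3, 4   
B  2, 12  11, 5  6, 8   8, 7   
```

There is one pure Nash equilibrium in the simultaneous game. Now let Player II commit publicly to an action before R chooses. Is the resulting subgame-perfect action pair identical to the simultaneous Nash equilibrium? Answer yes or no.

R best-responds to each possible Player II move:
- W → R plays B (best of 1, 2); Player II gets 12.
- X → R plays B (best of 10, 11); Player II gets 5.
- Y → R plays T (best of 8, 6); Player II gets 7.
- Z → R plays B (best of 3, 8); Player II gets 7.
Player II's induced payoffs are 12, 5, 7, 7, so Player II commits to W. Subgame-perfect outcome: (B, W) with payoffs (2, 12).
Now find the simultaneous Nash equilibrium.
R's best replies: W→B; X→B; Y→T; Z→B.
Player II's best replies: T→X; B→W.
Only (B, W) has each player best-responding; Nash payoffs (2, 12).
Sequential outcome (B, W) coincides with the Nash profile (B, W).

yes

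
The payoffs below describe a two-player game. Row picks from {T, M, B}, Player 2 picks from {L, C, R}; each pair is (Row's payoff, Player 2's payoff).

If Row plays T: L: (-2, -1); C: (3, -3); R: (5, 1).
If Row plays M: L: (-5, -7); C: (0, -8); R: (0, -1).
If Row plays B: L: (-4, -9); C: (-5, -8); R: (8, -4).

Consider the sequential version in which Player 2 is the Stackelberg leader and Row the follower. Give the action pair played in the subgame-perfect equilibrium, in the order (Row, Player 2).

(T, L)

Work backward from Row's decision.
- L: Row compares -2, -5, -4 and picks T; Player 2 would get -1.
- C: Row compares 3, 0, -5 and picks T; Player 2 would get -3.
- R: Row compares 5, 0, 8 and picks B; Player 2 would get -4.
Maximizing over -1, -3, -4, Player 2 chooses L. Subgame-perfect outcome: (T, L) with payoffs (-2, -1).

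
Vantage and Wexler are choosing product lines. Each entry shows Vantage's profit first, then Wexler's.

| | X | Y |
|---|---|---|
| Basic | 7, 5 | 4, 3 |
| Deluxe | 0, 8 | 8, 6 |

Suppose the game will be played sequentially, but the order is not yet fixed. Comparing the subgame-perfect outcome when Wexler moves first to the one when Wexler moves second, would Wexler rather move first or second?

first

If Vantage leads: Wexler's best replies are Basic→X, Deluxe→X; Vantage's induced payoffs 7, 0; outcome (Basic, X), payoffs (7, 5).
If Wexler leads: Vantage's best replies are X→Basic, Y→Deluxe; Wexler's induced payoffs 5, 6; outcome (Deluxe, Y), payoffs (8, 6).
Wexler gets 6 moving first and 5 moving second, so Wexler prefers to move first.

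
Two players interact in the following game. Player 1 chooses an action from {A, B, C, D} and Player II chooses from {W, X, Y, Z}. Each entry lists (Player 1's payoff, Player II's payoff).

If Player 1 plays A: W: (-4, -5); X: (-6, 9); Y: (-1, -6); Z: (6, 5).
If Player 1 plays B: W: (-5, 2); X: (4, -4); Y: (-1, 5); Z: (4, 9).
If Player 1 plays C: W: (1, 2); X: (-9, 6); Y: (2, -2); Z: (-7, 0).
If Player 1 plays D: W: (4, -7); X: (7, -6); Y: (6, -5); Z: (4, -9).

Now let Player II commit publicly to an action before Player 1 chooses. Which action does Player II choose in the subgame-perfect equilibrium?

Z

Work backward from Player 1's decision.
- W → Player 1 plays D (best of -4, -5, 1, 4); Player II gets -7.
- X → Player 1 plays D (best of -6, 4, -9, 7); Player II gets -6.
- Y → Player 1 plays D (best of -1, -1, 2, 6); Player II gets -5.
- Z → Player 1 plays A (best of 6, 4, -7, 4); Player II gets 5.
Maximizing over -7, -6, -5, 5, Player II chooses Z. Subgame-perfect outcome: (A, Z) with payoffs (6, 5).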